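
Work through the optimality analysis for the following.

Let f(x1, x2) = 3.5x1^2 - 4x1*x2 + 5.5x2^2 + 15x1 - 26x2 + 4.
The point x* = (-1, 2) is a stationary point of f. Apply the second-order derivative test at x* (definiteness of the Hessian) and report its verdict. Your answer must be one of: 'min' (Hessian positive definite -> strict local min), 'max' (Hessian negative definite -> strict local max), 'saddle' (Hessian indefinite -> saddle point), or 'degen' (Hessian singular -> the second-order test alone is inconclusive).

Compute the Hessian H = grad^2 f:
  H = [[7, -4], [-4, 11]]
Verify stationarity: grad f(x*) = H x* + g = (0, 0).
Eigenvalues of H: 4.5279, 13.4721.
Both eigenvalues > 0, so H is positive definite -> x* is a strict local min.

min


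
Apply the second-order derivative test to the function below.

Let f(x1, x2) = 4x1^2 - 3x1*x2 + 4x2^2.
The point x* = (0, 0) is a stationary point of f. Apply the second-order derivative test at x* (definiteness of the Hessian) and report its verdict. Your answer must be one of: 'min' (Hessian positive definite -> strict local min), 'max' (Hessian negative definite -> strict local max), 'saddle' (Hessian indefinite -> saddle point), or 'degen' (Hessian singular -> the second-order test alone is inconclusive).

Compute the Hessian H = grad^2 f:
  H = [[8, -3], [-3, 8]]
Verify stationarity: grad f(x*) = H x* + g = (0, 0).
Eigenvalues of H: 5, 11.
Both eigenvalues > 0, so H is positive definite -> x* is a strict local min.

min


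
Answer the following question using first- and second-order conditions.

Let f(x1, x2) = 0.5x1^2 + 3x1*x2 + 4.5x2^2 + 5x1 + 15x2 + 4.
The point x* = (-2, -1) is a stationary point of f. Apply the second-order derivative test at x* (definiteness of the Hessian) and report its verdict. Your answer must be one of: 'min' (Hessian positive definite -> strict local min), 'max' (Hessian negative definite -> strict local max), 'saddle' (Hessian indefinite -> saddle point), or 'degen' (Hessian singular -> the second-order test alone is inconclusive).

Compute the Hessian H = grad^2 f:
  H = [[1, 3], [3, 9]]
Verify stationarity: grad f(x*) = H x* + g = (0, 0).
Eigenvalues of H: 0, 10.
H has a zero eigenvalue (singular; positive semidefinite but not definite), so H is neither positive definite, negative definite, nor indefinite. The second-order test alone is inconclusive -> degen.
(Indeed, f is constant along the null direction of H through x*, so x* is not a strict local extremum.)

degen


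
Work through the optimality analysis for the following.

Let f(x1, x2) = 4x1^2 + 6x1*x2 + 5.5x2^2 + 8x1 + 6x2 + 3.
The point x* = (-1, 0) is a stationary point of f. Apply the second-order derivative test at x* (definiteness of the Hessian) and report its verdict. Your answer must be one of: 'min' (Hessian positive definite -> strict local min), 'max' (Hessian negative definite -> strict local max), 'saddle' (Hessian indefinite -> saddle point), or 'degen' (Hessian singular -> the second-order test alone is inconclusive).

Compute the Hessian H = grad^2 f:
  H = [[8, 6], [6, 11]]
Verify stationarity: grad f(x*) = H x* + g = (0, 0).
Eigenvalues of H: 3.3153, 15.6847.
Both eigenvalues > 0, so H is positive definite -> x* is a strict local min.

min


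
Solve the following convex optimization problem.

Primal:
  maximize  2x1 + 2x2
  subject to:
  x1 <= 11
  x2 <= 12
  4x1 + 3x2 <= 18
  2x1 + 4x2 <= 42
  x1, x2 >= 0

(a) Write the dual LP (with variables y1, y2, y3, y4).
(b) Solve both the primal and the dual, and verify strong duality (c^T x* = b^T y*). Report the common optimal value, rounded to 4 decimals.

The standard primal-dual pair for 'max c^T x s.t. A x <= b, x >= 0' is:
  Dual:  min b^T y  s.t.  A^T y >= c,  y >= 0.

So the dual LP is:
  minimize  11y1 + 12y2 + 18y3 + 42y4
  subject to:
    y1 + 4y3 + 2y4 >= 2
    y2 + 3y3 + 4y4 >= 2
    y1, y2, y3, y4 >= 0

Solving the primal: x* = (0, 6).
  primal value c^T x* = 12.
Solving the dual: y* = (0, 0, 0.6667, 0).
  dual value b^T y* = 12.
Strong duality: c^T x* = b^T y*. Confirmed.

12


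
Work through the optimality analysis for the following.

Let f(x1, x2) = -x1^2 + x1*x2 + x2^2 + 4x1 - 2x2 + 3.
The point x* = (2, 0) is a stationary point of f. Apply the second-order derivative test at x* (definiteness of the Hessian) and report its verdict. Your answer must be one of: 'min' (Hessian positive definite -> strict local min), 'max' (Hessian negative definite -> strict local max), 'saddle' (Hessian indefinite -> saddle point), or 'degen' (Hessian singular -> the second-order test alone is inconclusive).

Compute the Hessian H = grad^2 f:
  H = [[-2, 1], [1, 2]]
Verify stationarity: grad f(x*) = H x* + g = (0, 0).
Eigenvalues of H: -2.2361, 2.2361.
Eigenvalues have mixed signs, so H is indefinite -> x* is a saddle point.

saddle


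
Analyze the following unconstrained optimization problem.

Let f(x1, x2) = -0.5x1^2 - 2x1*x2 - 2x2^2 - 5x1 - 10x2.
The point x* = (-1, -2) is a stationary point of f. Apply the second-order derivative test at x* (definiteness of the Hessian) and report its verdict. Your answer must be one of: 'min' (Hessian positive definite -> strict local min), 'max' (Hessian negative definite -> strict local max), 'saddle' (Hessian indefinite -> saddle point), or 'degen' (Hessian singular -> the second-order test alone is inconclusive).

Compute the Hessian H = grad^2 f:
  H = [[-1, -2], [-2, -4]]
Verify stationarity: grad f(x*) = H x* + g = (0, 0).
Eigenvalues of H: -5, 0.
H has a zero eigenvalue (singular; negative semidefinite but not definite), so H is neither positive definite, negative definite, nor indefinite. The second-order test alone is inconclusive -> degen.
(Indeed, f is constant along the null direction of H through x*, so x* is not a strict local extremum.)

degen


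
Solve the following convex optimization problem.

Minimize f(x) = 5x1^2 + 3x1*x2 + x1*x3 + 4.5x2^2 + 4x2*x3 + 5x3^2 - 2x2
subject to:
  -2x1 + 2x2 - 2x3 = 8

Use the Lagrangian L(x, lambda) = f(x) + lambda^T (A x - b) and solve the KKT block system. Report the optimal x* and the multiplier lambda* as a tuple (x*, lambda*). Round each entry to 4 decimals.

Form the Lagrangian:
  L(x, lambda) = (1/2) x^T Q x + c^T x + lambda^T (A x - b)
Stationarity (grad_x L = 0): Q x + c + A^T lambda = 0.
Primal feasibility: A x = b.

This gives the KKT block system:
  [ Q   A^T ] [ x     ]   [-c ]
  [ A    0  ] [ lambda ] = [ b ]

Solving the linear system:
  x*      = (-1.0155, 1.772, -1.2124)
  lambda* = (-3.0259)
  f(x*)   = 10.3316

x* = (-1.0155, 1.772, -1.2124), lambda* = (-3.0259)


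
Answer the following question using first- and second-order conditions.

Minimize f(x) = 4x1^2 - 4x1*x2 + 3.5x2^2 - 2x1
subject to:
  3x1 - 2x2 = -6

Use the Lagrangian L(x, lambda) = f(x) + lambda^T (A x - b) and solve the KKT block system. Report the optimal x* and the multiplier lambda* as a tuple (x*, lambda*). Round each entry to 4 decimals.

Form the Lagrangian:
  L(x, lambda) = (1/2) x^T Q x + c^T x + lambda^T (A x - b)
Stationarity (grad_x L = 0): Q x + c + A^T lambda = 0.
Primal feasibility: A x = b.

This gives the KKT block system:
  [ Q   A^T ] [ x     ]   [-c ]
  [ A    0  ] [ lambda ] = [ b ]

Solving the linear system:
  x*      = (-1.4894, 0.766)
  lambda* = (5.6596)
  f(x*)   = 18.4681

x* = (-1.4894, 0.766), lambda* = (5.6596)


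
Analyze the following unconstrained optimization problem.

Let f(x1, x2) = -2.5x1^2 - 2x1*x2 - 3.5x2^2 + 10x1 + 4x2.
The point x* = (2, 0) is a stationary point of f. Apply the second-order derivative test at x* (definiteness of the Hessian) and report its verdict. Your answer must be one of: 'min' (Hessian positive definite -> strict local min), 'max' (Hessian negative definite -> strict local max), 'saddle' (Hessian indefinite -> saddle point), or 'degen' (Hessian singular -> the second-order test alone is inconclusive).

Compute the Hessian H = grad^2 f:
  H = [[-5, -2], [-2, -7]]
Verify stationarity: grad f(x*) = H x* + g = (0, 0).
Eigenvalues of H: -8.2361, -3.7639.
Both eigenvalues < 0, so H is negative definite -> x* is a strict local max.

max


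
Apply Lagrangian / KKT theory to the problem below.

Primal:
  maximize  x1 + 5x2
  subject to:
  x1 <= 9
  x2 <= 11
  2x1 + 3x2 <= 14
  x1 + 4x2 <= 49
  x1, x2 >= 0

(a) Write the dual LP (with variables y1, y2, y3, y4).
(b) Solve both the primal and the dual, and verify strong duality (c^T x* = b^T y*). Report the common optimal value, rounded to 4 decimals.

The standard primal-dual pair for 'max c^T x s.t. A x <= b, x >= 0' is:
  Dual:  min b^T y  s.t.  A^T y >= c,  y >= 0.

So the dual LP is:
  minimize  9y1 + 11y2 + 14y3 + 49y4
  subject to:
    y1 + 2y3 + y4 >= 1
    y2 + 3y3 + 4y4 >= 5
    y1, y2, y3, y4 >= 0

Solving the primal: x* = (0, 4.6667).
  primal value c^T x* = 23.3333.
Solving the dual: y* = (0, 0, 1.6667, 0).
  dual value b^T y* = 23.3333.
Strong duality: c^T x* = b^T y*. Confirmed.

23.3333


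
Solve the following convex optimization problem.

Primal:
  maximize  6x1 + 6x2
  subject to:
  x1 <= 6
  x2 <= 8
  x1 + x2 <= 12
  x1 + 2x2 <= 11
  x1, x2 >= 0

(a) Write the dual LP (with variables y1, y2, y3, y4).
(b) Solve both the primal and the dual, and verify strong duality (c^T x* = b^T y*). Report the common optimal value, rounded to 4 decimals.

The standard primal-dual pair for 'max c^T x s.t. A x <= b, x >= 0' is:
  Dual:  min b^T y  s.t.  A^T y >= c,  y >= 0.

So the dual LP is:
  minimize  6y1 + 8y2 + 12y3 + 11y4
  subject to:
    y1 + y3 + y4 >= 6
    y2 + y3 + 2y4 >= 6
    y1, y2, y3, y4 >= 0

Solving the primal: x* = (6, 2.5).
  primal value c^T x* = 51.
Solving the dual: y* = (3, 0, 0, 3).
  dual value b^T y* = 51.
Strong duality: c^T x* = b^T y*. Confirmed.

51


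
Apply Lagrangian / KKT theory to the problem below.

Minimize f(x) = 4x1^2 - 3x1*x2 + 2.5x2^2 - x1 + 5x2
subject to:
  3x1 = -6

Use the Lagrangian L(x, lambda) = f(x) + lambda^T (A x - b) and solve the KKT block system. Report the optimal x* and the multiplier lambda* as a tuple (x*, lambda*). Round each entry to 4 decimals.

Form the Lagrangian:
  L(x, lambda) = (1/2) x^T Q x + c^T x + lambda^T (A x - b)
Stationarity (grad_x L = 0): Q x + c + A^T lambda = 0.
Primal feasibility: A x = b.

This gives the KKT block system:
  [ Q   A^T ] [ x     ]   [-c ]
  [ A    0  ] [ lambda ] = [ b ]

Solving the linear system:
  x*      = (-2, -2.2)
  lambda* = (3.4667)
  f(x*)   = 5.9

x* = (-2, -2.2), lambda* = (3.4667)


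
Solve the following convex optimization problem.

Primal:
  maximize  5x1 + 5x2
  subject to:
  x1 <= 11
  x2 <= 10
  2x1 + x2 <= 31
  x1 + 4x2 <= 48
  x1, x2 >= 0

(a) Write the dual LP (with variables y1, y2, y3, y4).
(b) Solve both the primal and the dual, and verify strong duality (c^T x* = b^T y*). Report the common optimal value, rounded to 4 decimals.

The standard primal-dual pair for 'max c^T x s.t. A x <= b, x >= 0' is:
  Dual:  min b^T y  s.t.  A^T y >= c,  y >= 0.

So the dual LP is:
  minimize  11y1 + 10y2 + 31y3 + 48y4
  subject to:
    y1 + 2y3 + y4 >= 5
    y2 + y3 + 4y4 >= 5
    y1, y2, y3, y4 >= 0

Solving the primal: x* = (10.8571, 9.2857).
  primal value c^T x* = 100.7143.
Solving the dual: y* = (0, 0, 2.1429, 0.7143).
  dual value b^T y* = 100.7143.
Strong duality: c^T x* = b^T y*. Confirmed.

100.7143


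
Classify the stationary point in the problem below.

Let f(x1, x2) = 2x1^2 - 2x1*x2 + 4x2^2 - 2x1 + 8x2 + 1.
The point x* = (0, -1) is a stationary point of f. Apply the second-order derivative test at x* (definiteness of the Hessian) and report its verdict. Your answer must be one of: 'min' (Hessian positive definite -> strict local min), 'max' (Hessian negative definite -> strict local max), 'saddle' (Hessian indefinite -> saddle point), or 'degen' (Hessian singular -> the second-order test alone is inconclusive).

Compute the Hessian H = grad^2 f:
  H = [[4, -2], [-2, 8]]
Verify stationarity: grad f(x*) = H x* + g = (0, 0).
Eigenvalues of H: 3.1716, 8.8284.
Both eigenvalues > 0, so H is positive definite -> x* is a strict local min.

min


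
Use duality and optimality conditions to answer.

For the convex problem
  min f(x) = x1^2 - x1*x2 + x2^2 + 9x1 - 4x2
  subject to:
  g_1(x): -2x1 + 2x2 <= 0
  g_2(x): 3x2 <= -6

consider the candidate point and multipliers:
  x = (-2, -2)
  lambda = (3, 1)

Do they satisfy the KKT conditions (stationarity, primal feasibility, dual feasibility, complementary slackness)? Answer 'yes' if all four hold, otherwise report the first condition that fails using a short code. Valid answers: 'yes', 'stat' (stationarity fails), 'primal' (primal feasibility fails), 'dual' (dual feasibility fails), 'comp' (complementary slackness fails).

Gradient of f: grad f(x) = Q x + c = (7, -6)
Constraint values g_i(x) = a_i^T x - b_i:
  g_1((-2, -2)) = 0
  g_2((-2, -2)) = 0
Stationarity residual: grad f(x) + sum_i lambda_i a_i = (1, 3)
  -> stationarity FAILS
Primal feasibility (all g_i <= 0): OK
Dual feasibility (all lambda_i >= 0): OK
Complementary slackness (lambda_i * g_i(x) = 0 for all i): OK

Verdict: the first failing condition is stationarity -> stat.

stat


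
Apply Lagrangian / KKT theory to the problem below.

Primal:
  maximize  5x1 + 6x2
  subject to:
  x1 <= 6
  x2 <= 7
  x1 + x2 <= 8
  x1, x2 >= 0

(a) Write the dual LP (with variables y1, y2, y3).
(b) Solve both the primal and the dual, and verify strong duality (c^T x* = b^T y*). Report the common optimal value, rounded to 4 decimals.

The standard primal-dual pair for 'max c^T x s.t. A x <= b, x >= 0' is:
  Dual:  min b^T y  s.t.  A^T y >= c,  y >= 0.

So the dual LP is:
  minimize  6y1 + 7y2 + 8y3
  subject to:
    y1 + y3 >= 5
    y2 + y3 >= 6
    y1, y2, y3 >= 0

Solving the primal: x* = (1, 7).
  primal value c^T x* = 47.
Solving the dual: y* = (0, 1, 5).
  dual value b^T y* = 47.
Strong duality: c^T x* = b^T y*. Confirmed.

47


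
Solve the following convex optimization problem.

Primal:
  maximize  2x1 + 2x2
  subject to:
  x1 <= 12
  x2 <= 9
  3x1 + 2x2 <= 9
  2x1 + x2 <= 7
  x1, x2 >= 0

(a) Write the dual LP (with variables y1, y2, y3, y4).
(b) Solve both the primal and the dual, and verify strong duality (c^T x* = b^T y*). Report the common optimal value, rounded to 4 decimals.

The standard primal-dual pair for 'max c^T x s.t. A x <= b, x >= 0' is:
  Dual:  min b^T y  s.t.  A^T y >= c,  y >= 0.

So the dual LP is:
  minimize  12y1 + 9y2 + 9y3 + 7y4
  subject to:
    y1 + 3y3 + 2y4 >= 2
    y2 + 2y3 + y4 >= 2
    y1, y2, y3, y4 >= 0

Solving the primal: x* = (0, 4.5).
  primal value c^T x* = 9.
Solving the dual: y* = (0, 0, 1, 0).
  dual value b^T y* = 9.
Strong duality: c^T x* = b^T y*. Confirmed.

9


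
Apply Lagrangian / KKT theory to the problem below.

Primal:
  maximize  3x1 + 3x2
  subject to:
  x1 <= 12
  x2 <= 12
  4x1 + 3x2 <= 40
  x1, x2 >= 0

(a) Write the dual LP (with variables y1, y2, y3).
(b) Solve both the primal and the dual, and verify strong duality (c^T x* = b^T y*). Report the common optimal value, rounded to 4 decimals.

The standard primal-dual pair for 'max c^T x s.t. A x <= b, x >= 0' is:
  Dual:  min b^T y  s.t.  A^T y >= c,  y >= 0.

So the dual LP is:
  minimize  12y1 + 12y2 + 40y3
  subject to:
    y1 + 4y3 >= 3
    y2 + 3y3 >= 3
    y1, y2, y3 >= 0

Solving the primal: x* = (1, 12).
  primal value c^T x* = 39.
Solving the dual: y* = (0, 0.75, 0.75).
  dual value b^T y* = 39.
Strong duality: c^T x* = b^T y*. Confirmed.

39


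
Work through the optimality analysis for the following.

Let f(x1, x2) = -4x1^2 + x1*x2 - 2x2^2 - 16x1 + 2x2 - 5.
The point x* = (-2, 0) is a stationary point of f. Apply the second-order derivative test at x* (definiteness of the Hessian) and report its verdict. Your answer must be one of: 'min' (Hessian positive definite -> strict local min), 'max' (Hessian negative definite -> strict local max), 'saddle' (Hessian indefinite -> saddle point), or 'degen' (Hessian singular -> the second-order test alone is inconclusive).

Compute the Hessian H = grad^2 f:
  H = [[-8, 1], [1, -4]]
Verify stationarity: grad f(x*) = H x* + g = (0, 0).
Eigenvalues of H: -8.2361, -3.7639.
Both eigenvalues < 0, so H is negative definite -> x* is a strict local max.

max


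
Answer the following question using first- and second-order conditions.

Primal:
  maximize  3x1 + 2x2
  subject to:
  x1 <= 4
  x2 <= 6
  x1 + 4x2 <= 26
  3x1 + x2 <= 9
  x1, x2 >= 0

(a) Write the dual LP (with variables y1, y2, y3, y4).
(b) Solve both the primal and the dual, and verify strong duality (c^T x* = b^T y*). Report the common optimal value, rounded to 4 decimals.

The standard primal-dual pair for 'max c^T x s.t. A x <= b, x >= 0' is:
  Dual:  min b^T y  s.t.  A^T y >= c,  y >= 0.

So the dual LP is:
  minimize  4y1 + 6y2 + 26y3 + 9y4
  subject to:
    y1 + y3 + 3y4 >= 3
    y2 + 4y3 + y4 >= 2
    y1, y2, y3, y4 >= 0

Solving the primal: x* = (1, 6).
  primal value c^T x* = 15.
Solving the dual: y* = (0, 1, 0, 1).
  dual value b^T y* = 15.
Strong duality: c^T x* = b^T y*. Confirmed.

15


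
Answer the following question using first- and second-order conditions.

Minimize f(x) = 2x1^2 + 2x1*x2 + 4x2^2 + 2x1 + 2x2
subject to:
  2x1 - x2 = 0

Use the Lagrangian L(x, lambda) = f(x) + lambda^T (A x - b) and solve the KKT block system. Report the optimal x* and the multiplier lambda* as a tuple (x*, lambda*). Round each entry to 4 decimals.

Form the Lagrangian:
  L(x, lambda) = (1/2) x^T Q x + c^T x + lambda^T (A x - b)
Stationarity (grad_x L = 0): Q x + c + A^T lambda = 0.
Primal feasibility: A x = b.

This gives the KKT block system:
  [ Q   A^T ] [ x     ]   [-c ]
  [ A    0  ] [ lambda ] = [ b ]

Solving the linear system:
  x*      = (-0.1364, -0.2727)
  lambda* = (-0.4545)
  f(x*)   = -0.4091

x* = (-0.1364, -0.2727), lambda* = (-0.4545)


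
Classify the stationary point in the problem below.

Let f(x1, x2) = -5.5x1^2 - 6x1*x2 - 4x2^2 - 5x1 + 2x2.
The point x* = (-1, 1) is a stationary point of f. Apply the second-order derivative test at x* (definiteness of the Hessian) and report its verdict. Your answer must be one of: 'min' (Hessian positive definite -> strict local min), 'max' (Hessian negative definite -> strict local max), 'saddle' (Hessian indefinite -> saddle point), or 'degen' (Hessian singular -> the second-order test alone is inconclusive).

Compute the Hessian H = grad^2 f:
  H = [[-11, -6], [-6, -8]]
Verify stationarity: grad f(x*) = H x* + g = (0, 0).
Eigenvalues of H: -15.6847, -3.3153.
Both eigenvalues < 0, so H is negative definite -> x* is a strict local max.

max


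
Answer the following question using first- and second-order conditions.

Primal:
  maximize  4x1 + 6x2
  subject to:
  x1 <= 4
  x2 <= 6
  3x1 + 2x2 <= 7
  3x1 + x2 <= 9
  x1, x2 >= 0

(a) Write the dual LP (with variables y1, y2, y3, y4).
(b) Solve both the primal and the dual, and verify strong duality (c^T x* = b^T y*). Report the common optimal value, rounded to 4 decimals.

The standard primal-dual pair for 'max c^T x s.t. A x <= b, x >= 0' is:
  Dual:  min b^T y  s.t.  A^T y >= c,  y >= 0.

So the dual LP is:
  minimize  4y1 + 6y2 + 7y3 + 9y4
  subject to:
    y1 + 3y3 + 3y4 >= 4
    y2 + 2y3 + y4 >= 6
    y1, y2, y3, y4 >= 0

Solving the primal: x* = (0, 3.5).
  primal value c^T x* = 21.
Solving the dual: y* = (0, 0, 3, 0).
  dual value b^T y* = 21.
Strong duality: c^T x* = b^T y*. Confirmed.

21


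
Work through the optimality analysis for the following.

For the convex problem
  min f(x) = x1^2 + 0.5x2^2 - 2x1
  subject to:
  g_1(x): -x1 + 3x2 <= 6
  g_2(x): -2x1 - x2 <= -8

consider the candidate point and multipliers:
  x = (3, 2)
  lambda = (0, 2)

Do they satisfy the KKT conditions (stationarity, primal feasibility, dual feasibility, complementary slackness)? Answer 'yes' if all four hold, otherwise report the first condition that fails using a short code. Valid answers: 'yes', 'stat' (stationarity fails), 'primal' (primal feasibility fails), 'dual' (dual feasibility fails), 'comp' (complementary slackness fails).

Gradient of f: grad f(x) = Q x + c = (4, 2)
Constraint values g_i(x) = a_i^T x - b_i:
  g_1((3, 2)) = -3
  g_2((3, 2)) = 0
Stationarity residual: grad f(x) + sum_i lambda_i a_i = (0, 0)
  -> stationarity OK
Primal feasibility (all g_i <= 0): OK
Dual feasibility (all lambda_i >= 0): OK
Complementary slackness (lambda_i * g_i(x) = 0 for all i): OK

Verdict: yes, KKT holds.

yes


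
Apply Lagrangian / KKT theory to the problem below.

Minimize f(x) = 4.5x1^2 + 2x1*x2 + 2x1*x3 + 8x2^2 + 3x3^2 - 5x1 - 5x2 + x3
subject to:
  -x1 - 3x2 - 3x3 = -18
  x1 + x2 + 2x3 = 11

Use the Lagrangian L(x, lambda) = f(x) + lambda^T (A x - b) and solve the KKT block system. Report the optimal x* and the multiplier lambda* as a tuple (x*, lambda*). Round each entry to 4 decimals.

Form the Lagrangian:
  L(x, lambda) = (1/2) x^T Q x + c^T x + lambda^T (A x - b)
Stationarity (grad_x L = 0): Q x + c + A^T lambda = 0.
Primal feasibility: A x = b.

This gives the KKT block system:
  [ Q   A^T ] [ x     ]   [-c ]
  [ A    0  ] [ lambda ] = [ b ]

Solving the linear system:
  x*      = (0.8257, 1.2752, 4.4495)
  lambda* = (1.5872, -12.2936)
  f(x*)   = 78.8716

x* = (0.8257, 1.2752, 4.4495), lambda* = (1.5872, -12.2936)


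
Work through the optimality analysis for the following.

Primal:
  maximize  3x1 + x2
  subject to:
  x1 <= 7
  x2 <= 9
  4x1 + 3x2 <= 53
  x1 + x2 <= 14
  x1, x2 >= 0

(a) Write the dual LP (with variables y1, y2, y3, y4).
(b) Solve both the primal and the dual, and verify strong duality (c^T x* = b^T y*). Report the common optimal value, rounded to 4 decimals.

The standard primal-dual pair for 'max c^T x s.t. A x <= b, x >= 0' is:
  Dual:  min b^T y  s.t.  A^T y >= c,  y >= 0.

So the dual LP is:
  minimize  7y1 + 9y2 + 53y3 + 14y4
  subject to:
    y1 + 4y3 + y4 >= 3
    y2 + 3y3 + y4 >= 1
    y1, y2, y3, y4 >= 0

Solving the primal: x* = (7, 7).
  primal value c^T x* = 28.
Solving the dual: y* = (2, 0, 0, 1).
  dual value b^T y* = 28.
Strong duality: c^T x* = b^T y*. Confirmed.

28


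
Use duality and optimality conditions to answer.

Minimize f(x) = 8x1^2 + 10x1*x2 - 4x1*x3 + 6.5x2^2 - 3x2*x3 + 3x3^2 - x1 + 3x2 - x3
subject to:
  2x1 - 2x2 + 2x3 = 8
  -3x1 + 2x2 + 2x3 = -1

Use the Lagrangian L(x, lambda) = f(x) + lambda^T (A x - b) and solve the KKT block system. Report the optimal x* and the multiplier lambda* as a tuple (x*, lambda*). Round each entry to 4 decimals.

Form the Lagrangian:
  L(x, lambda) = (1/2) x^T Q x + c^T x + lambda^T (A x - b)
Stationarity (grad_x L = 0): Q x + c + A^T lambda = 0.
Primal feasibility: A x = b.

This gives the KKT block system:
  [ Q   A^T ] [ x     ]   [-c ]
  [ A    0  ] [ lambda ] = [ b ]

Solving the linear system:
  x*      = (1.1384, -0.827, 2.0346)
  lambda* = (-2.9016, -1.6659)
  f(x*)   = 7.9465

x* = (1.1384, -0.827, 2.0346), lambda* = (-2.9016, -1.6659)


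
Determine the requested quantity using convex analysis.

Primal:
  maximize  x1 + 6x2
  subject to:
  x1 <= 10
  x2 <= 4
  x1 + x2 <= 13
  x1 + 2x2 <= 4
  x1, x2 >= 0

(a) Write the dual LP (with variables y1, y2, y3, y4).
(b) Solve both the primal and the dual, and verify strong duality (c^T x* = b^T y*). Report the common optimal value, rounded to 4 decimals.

The standard primal-dual pair for 'max c^T x s.t. A x <= b, x >= 0' is:
  Dual:  min b^T y  s.t.  A^T y >= c,  y >= 0.

So the dual LP is:
  minimize  10y1 + 4y2 + 13y3 + 4y4
  subject to:
    y1 + y3 + y4 >= 1
    y2 + y3 + 2y4 >= 6
    y1, y2, y3, y4 >= 0

Solving the primal: x* = (0, 2).
  primal value c^T x* = 12.
Solving the dual: y* = (0, 0, 0, 3).
  dual value b^T y* = 12.
Strong duality: c^T x* = b^T y*. Confirmed.

12


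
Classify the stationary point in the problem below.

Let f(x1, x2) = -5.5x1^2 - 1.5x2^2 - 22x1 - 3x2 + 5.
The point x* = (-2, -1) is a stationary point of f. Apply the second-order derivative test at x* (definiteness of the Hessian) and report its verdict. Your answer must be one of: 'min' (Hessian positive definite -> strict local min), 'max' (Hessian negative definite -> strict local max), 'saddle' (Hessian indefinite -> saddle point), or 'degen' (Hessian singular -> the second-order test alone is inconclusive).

Compute the Hessian H = grad^2 f:
  H = [[-11, 0], [0, -3]]
Verify stationarity: grad f(x*) = H x* + g = (0, 0).
Eigenvalues of H: -11, -3.
Both eigenvalues < 0, so H is negative definite -> x* is a strict local max.

max


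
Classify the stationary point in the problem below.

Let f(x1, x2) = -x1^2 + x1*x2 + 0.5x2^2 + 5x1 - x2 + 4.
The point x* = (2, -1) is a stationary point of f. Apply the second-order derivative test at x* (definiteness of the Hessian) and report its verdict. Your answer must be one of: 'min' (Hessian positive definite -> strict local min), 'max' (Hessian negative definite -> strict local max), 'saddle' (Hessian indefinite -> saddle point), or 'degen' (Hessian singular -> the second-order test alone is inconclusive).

Compute the Hessian H = grad^2 f:
  H = [[-2, 1], [1, 1]]
Verify stationarity: grad f(x*) = H x* + g = (0, 0).
Eigenvalues of H: -2.3028, 1.3028.
Eigenvalues have mixed signs, so H is indefinite -> x* is a saddle point.

saddle


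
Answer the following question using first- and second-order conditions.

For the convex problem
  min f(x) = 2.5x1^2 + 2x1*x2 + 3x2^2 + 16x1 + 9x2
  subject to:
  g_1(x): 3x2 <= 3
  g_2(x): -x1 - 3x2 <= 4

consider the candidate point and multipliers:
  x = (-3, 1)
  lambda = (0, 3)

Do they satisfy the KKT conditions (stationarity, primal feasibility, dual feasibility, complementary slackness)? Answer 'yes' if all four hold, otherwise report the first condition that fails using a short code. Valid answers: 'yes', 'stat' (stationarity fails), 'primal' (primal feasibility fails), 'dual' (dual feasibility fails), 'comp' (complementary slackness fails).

Gradient of f: grad f(x) = Q x + c = (3, 9)
Constraint values g_i(x) = a_i^T x - b_i:
  g_1((-3, 1)) = 0
  g_2((-3, 1)) = -4
Stationarity residual: grad f(x) + sum_i lambda_i a_i = (0, 0)
  -> stationarity OK
Primal feasibility (all g_i <= 0): OK
Dual feasibility (all lambda_i >= 0): OK
Complementary slackness (lambda_i * g_i(x) = 0 for all i): FAILS

Verdict: the first failing condition is complementary_slackness -> comp.

comp


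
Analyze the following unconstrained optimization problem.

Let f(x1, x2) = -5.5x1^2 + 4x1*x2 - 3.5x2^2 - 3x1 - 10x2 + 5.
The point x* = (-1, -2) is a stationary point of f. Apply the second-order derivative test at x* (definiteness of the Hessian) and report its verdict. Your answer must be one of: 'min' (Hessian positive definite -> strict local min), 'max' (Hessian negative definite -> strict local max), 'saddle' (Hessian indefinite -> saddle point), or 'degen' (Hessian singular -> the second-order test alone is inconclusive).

Compute the Hessian H = grad^2 f:
  H = [[-11, 4], [4, -7]]
Verify stationarity: grad f(x*) = H x* + g = (0, 0).
Eigenvalues of H: -13.4721, -4.5279.
Both eigenvalues < 0, so H is negative definite -> x* is a strict local max.

max


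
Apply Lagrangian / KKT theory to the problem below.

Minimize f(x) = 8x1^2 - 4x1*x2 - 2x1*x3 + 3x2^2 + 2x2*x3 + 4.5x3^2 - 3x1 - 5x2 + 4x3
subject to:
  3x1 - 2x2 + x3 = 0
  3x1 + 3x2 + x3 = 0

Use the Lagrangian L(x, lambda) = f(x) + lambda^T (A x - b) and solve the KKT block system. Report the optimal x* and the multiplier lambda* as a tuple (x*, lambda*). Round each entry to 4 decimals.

Form the Lagrangian:
  L(x, lambda) = (1/2) x^T Q x + c^T x + lambda^T (A x - b)
Stationarity (grad_x L = 0): Q x + c + A^T lambda = 0.
Primal feasibility: A x = b.

This gives the KKT block system:
  [ Q   A^T ] [ x     ]   [-c ]
  [ A    0  ] [ lambda ] = [ b ]

Solving the linear system:
  x*      = (0.1376, 0, -0.4128)
  lambda* = (-1.2807, 1.2716)
  f(x*)   = -1.0321

x* = (0.1376, 0, -0.4128), lambda* = (-1.2807, 1.2716)


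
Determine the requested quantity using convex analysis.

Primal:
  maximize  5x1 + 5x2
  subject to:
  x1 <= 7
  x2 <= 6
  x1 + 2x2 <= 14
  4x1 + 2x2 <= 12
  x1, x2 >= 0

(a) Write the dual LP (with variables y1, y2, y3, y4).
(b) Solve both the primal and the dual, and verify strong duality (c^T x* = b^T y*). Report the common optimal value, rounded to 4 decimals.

The standard primal-dual pair for 'max c^T x s.t. A x <= b, x >= 0' is:
  Dual:  min b^T y  s.t.  A^T y >= c,  y >= 0.

So the dual LP is:
  minimize  7y1 + 6y2 + 14y3 + 12y4
  subject to:
    y1 + y3 + 4y4 >= 5
    y2 + 2y3 + 2y4 >= 5
    y1, y2, y3, y4 >= 0

Solving the primal: x* = (0, 6).
  primal value c^T x* = 30.
Solving the dual: y* = (0, 2.5, 0, 1.25).
  dual value b^T y* = 30.
Strong duality: c^T x* = b^T y*. Confirmed.

30


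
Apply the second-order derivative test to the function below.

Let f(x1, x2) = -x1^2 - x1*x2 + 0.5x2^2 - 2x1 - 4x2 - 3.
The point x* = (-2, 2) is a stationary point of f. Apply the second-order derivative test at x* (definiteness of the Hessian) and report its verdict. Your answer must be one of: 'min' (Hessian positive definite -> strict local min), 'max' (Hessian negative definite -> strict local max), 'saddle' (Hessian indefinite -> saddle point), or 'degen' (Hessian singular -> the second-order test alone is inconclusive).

Compute the Hessian H = grad^2 f:
  H = [[-2, -1], [-1, 1]]
Verify stationarity: grad f(x*) = H x* + g = (0, 0).
Eigenvalues of H: -2.3028, 1.3028.
Eigenvalues have mixed signs, so H is indefinite -> x* is a saddle point.

saddle


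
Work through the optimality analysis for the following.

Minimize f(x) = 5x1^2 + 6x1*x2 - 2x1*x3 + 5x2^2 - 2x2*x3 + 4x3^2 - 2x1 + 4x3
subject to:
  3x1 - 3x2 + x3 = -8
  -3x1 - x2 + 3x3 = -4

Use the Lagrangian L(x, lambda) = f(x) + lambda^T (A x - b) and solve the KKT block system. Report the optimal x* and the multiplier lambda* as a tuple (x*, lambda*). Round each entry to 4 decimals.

Form the Lagrangian:
  L(x, lambda) = (1/2) x^T Q x + c^T x + lambda^T (A x - b)
Stationarity (grad_x L = 0): Q x + c + A^T lambda = 0.
Primal feasibility: A x = b.

This gives the KKT block system:
  [ Q   A^T ] [ x     ]   [-c ]
  [ A    0  ] [ lambda ] = [ b ]

Solving the linear system:
  x*      = (-0.8505, 1.2243, -1.7757)
  lambda* = (2.6402, 2.771)
  f(x*)   = 13.4019

x* = (-0.8505, 1.2243, -1.7757), lambda* = (2.6402, 2.771)


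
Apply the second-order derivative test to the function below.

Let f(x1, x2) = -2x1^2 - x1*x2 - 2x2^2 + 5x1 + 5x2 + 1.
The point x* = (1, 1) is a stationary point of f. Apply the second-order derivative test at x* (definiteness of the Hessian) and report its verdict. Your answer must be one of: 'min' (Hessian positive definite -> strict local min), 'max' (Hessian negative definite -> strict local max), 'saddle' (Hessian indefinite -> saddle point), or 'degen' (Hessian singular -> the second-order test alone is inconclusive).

Compute the Hessian H = grad^2 f:
  H = [[-4, -1], [-1, -4]]
Verify stationarity: grad f(x*) = H x* + g = (0, 0).
Eigenvalues of H: -5, -3.
Both eigenvalues < 0, so H is negative definite -> x* is a strict local max.

max


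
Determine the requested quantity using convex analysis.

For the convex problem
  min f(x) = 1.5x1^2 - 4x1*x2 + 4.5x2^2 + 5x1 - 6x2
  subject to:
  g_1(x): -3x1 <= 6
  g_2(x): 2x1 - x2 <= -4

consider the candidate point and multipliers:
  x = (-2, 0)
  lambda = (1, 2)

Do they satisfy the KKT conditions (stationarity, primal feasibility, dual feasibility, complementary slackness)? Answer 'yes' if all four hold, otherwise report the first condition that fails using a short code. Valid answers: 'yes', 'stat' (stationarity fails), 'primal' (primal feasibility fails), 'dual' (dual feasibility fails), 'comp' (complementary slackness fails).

Gradient of f: grad f(x) = Q x + c = (-1, 2)
Constraint values g_i(x) = a_i^T x - b_i:
  g_1((-2, 0)) = 0
  g_2((-2, 0)) = 0
Stationarity residual: grad f(x) + sum_i lambda_i a_i = (0, 0)
  -> stationarity OK
Primal feasibility (all g_i <= 0): OK
Dual feasibility (all lambda_i >= 0): OK
Complementary slackness (lambda_i * g_i(x) = 0 for all i): OK

Verdict: yes, KKT holds.

yes


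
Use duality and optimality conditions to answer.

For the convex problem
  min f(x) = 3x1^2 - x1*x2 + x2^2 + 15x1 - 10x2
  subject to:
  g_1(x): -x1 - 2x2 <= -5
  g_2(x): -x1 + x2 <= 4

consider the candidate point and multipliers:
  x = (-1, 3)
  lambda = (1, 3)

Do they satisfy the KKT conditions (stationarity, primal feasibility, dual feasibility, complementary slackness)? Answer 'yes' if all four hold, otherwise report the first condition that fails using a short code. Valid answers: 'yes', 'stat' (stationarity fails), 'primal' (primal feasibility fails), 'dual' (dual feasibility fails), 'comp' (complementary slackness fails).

Gradient of f: grad f(x) = Q x + c = (6, -3)
Constraint values g_i(x) = a_i^T x - b_i:
  g_1((-1, 3)) = 0
  g_2((-1, 3)) = 0
Stationarity residual: grad f(x) + sum_i lambda_i a_i = (2, -2)
  -> stationarity FAILS
Primal feasibility (all g_i <= 0): OK
Dual feasibility (all lambda_i >= 0): OK
Complementary slackness (lambda_i * g_i(x) = 0 for all i): OK

Verdict: the first failing condition is stationarity -> stat.

stat


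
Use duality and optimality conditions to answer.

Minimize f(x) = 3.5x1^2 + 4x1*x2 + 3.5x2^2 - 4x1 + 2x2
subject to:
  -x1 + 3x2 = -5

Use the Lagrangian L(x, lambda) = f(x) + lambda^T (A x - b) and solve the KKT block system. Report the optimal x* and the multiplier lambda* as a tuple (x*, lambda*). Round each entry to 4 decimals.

Form the Lagrangian:
  L(x, lambda) = (1/2) x^T Q x + c^T x + lambda^T (A x - b)
Stationarity (grad_x L = 0): Q x + c + A^T lambda = 0.
Primal feasibility: A x = b.

This gives the KKT block system:
  [ Q   A^T ] [ x     ]   [-c ]
  [ A    0  ] [ lambda ] = [ b ]

Solving the linear system:
  x*      = (1.3298, -1.2234)
  lambda* = (0.4149)
  f(x*)   = -2.8457

x* = (1.3298, -1.2234), lambda* = (0.4149)


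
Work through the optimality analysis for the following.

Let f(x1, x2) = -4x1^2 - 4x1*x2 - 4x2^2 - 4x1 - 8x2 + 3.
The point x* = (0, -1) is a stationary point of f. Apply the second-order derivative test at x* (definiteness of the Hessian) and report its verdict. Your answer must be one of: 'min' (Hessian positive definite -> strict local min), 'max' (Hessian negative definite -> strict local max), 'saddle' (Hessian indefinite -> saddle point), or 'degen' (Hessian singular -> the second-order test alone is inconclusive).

Compute the Hessian H = grad^2 f:
  H = [[-8, -4], [-4, -8]]
Verify stationarity: grad f(x*) = H x* + g = (0, 0).
Eigenvalues of H: -12, -4.
Both eigenvalues < 0, so H is negative definite -> x* is a strict local max.

max


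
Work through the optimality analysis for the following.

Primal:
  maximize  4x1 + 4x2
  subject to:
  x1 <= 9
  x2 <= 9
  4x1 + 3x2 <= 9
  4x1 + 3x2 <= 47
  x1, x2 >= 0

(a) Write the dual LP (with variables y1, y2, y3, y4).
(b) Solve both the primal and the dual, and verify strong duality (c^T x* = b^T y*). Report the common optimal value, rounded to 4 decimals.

The standard primal-dual pair for 'max c^T x s.t. A x <= b, x >= 0' is:
  Dual:  min b^T y  s.t.  A^T y >= c,  y >= 0.

So the dual LP is:
  minimize  9y1 + 9y2 + 9y3 + 47y4
  subject to:
    y1 + 4y3 + 4y4 >= 4
    y2 + 3y3 + 3y4 >= 4
    y1, y2, y3, y4 >= 0

Solving the primal: x* = (0, 3).
  primal value c^T x* = 12.
Solving the dual: y* = (0, 0, 1.3333, 0).
  dual value b^T y* = 12.
Strong duality: c^T x* = b^T y*. Confirmed.

12


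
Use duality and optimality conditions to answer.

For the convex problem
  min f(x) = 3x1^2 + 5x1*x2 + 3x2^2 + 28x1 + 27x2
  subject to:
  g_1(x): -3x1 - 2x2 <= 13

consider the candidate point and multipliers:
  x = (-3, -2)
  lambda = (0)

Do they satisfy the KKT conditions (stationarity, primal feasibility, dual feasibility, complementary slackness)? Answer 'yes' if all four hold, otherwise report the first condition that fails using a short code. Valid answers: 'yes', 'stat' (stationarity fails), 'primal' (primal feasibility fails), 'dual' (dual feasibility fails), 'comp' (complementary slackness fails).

Gradient of f: grad f(x) = Q x + c = (0, 0)
Constraint values g_i(x) = a_i^T x - b_i:
  g_1((-3, -2)) = 0
Stationarity residual: grad f(x) + sum_i lambda_i a_i = (0, 0)
  -> stationarity OK
Primal feasibility (all g_i <= 0): OK
Dual feasibility (all lambda_i >= 0): OK
Complementary slackness (lambda_i * g_i(x) = 0 for all i): OK

Verdict: yes, KKT holds.

yes


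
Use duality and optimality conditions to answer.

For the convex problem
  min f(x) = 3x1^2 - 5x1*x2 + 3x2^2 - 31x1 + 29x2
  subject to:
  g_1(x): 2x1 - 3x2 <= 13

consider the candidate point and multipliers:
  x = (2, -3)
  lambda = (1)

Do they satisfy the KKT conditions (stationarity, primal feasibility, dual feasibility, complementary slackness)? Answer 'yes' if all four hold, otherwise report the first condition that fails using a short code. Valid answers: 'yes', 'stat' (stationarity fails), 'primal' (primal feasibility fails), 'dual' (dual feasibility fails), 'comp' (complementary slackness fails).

Gradient of f: grad f(x) = Q x + c = (-4, 1)
Constraint values g_i(x) = a_i^T x - b_i:
  g_1((2, -3)) = 0
Stationarity residual: grad f(x) + sum_i lambda_i a_i = (-2, -2)
  -> stationarity FAILS
Primal feasibility (all g_i <= 0): OK
Dual feasibility (all lambda_i >= 0): OK
Complementary slackness (lambda_i * g_i(x) = 0 for all i): OK

Verdict: the first failing condition is stationarity -> stat.

stat


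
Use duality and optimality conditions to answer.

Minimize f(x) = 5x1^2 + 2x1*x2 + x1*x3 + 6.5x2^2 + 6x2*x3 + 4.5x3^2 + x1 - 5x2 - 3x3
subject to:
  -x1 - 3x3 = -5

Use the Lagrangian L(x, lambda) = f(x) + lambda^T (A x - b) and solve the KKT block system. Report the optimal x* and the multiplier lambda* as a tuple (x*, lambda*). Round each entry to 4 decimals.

Form the Lagrangian:
  L(x, lambda) = (1/2) x^T Q x + c^T x + lambda^T (A x - b)
Stationarity (grad_x L = 0): Q x + c + A^T lambda = 0.
Primal feasibility: A x = b.

This gives the KKT block system:
  [ Q   A^T ] [ x     ]   [-c ]
  [ A    0  ] [ lambda ] = [ b ]

Solving the linear system:
  x*      = (0.129, -0.3846, 1.6237)
  lambda* = (3.1447)
  f(x*)   = 6.4524

x* = (0.129, -0.3846, 1.6237), lambda* = (3.1447)


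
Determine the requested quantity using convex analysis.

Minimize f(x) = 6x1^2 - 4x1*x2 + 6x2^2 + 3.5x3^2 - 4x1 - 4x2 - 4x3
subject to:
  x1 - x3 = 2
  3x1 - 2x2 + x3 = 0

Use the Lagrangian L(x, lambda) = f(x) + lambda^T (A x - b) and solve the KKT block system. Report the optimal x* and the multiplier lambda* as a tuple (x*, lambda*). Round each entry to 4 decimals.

Form the Lagrangian:
  L(x, lambda) = (1/2) x^T Q x + c^T x + lambda^T (A x - b)
Stationarity (grad_x L = 0): Q x + c + A^T lambda = 0.
Primal feasibility: A x = b.

This gives the KKT block system:
  [ Q   A^T ] [ x     ]   [-c ]
  [ A    0  ] [ lambda ] = [ b ]

Solving the linear system:
  x*      = (0.9804, 0.9608, -1.0196)
  lambda* = (-9.3333, 1.8039)
  f(x*)   = 7.4902

x* = (0.9804, 0.9608, -1.0196), lambda* = (-9.3333, 1.8039)


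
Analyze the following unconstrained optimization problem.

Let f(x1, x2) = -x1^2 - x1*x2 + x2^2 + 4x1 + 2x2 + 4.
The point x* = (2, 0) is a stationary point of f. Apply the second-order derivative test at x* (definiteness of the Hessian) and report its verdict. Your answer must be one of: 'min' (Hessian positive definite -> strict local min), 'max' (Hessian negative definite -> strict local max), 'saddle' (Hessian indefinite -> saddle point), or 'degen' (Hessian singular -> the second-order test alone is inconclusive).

Compute the Hessian H = grad^2 f:
  H = [[-2, -1], [-1, 2]]
Verify stationarity: grad f(x*) = H x* + g = (0, 0).
Eigenvalues of H: -2.2361, 2.2361.
Eigenvalues have mixed signs, so H is indefinite -> x* is a saddle point.

saddle


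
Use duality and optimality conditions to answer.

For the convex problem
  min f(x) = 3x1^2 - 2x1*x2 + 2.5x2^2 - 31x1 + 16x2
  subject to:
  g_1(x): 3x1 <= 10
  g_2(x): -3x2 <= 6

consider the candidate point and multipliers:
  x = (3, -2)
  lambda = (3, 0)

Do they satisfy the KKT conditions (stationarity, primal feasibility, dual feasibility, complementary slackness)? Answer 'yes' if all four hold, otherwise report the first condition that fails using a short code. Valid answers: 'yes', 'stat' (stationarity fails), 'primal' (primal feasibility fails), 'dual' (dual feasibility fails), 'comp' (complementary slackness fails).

Gradient of f: grad f(x) = Q x + c = (-9, 0)
Constraint values g_i(x) = a_i^T x - b_i:
  g_1((3, -2)) = -1
  g_2((3, -2)) = 0
Stationarity residual: grad f(x) + sum_i lambda_i a_i = (0, 0)
  -> stationarity OK
Primal feasibility (all g_i <= 0): OK
Dual feasibility (all lambda_i >= 0): OK
Complementary slackness (lambda_i * g_i(x) = 0 for all i): FAILS

Verdict: the first failing condition is complementary_slackness -> comp.

comp
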